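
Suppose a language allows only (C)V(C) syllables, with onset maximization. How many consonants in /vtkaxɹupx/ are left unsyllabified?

3

Under (C)V(C), the unsyllabifiable consonants are /v/, /t/, /x/ (at most one coda consonant is licensed; onsets are limited to one consonant).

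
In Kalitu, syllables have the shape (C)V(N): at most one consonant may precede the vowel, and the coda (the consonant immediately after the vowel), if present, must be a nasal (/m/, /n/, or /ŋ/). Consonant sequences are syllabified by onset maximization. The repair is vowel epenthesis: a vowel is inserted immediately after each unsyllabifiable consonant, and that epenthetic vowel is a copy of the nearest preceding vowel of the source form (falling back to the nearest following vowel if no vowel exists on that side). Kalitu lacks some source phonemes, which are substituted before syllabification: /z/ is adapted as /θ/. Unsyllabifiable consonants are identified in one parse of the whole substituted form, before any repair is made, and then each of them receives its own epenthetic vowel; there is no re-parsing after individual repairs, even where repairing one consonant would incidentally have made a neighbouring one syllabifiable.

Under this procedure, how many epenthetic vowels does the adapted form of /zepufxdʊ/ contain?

2

After substitution the input is /θepufxdʊ/.
The unsyllabifiable consonants are /f/, /x/; each receives one epenthetic vowel.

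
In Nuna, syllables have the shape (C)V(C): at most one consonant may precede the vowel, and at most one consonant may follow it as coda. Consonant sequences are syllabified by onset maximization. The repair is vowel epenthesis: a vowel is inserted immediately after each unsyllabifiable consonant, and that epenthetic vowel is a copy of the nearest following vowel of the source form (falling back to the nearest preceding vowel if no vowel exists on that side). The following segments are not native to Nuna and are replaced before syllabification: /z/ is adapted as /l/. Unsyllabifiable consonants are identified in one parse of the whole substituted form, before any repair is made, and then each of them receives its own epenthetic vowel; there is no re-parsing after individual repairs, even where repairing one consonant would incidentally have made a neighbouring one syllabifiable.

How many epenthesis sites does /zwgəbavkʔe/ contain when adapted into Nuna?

3

After substitution the input is /lwgəbavkʔe/.
The unsyllabifiable consonants are /l/, /w/, /k/; each receives one epenthetic vowel.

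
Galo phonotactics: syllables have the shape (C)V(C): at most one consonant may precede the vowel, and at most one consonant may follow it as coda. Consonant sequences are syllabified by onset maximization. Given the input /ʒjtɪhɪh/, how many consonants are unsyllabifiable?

2

Under (C)V(C), the unsyllabifiable consonants are /ʒ/, /j/ (at most one coda consonant is licensed; onsets are limited to one consonant).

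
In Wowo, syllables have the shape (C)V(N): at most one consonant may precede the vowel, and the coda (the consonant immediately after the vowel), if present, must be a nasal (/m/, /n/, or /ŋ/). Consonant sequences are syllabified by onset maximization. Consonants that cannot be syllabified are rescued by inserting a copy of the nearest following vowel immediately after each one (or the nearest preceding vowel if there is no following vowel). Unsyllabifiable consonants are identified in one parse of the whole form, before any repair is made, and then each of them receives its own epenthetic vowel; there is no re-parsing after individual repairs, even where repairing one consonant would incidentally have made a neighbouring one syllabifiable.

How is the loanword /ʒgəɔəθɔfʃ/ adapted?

Syllabifying with onset maximization leaves /ʒ/, /f/, /ʃ/ stranded (only a nasal (/m/, /n/, or /ŋ/) is licensed in coda position; onsets are limited to one consonant).
Each unlicensed consonant becomes the onset of a new syllable: /ʒ/ → /ʒə/, /f/ → /fɔ/, /ʃ/ → /ʃɔ/.

ʒəgəɔəθɔfɔʃɔ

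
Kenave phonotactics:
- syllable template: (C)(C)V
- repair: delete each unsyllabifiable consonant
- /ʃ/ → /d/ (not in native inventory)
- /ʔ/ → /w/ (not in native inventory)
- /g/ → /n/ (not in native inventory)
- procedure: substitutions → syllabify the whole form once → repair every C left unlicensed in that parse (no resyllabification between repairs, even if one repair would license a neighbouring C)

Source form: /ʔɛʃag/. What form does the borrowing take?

Substitution: /ʔ/ → /w/, /ʃ/ → /d/, /g/ → /n/, giving /wɛdan/.
Under (C)(C)V, the unsyllabifiable consonants are /n/ (no codas are permitted; onsets may contain at most 2 consonants).
Deletion applies to /n/.

wɛda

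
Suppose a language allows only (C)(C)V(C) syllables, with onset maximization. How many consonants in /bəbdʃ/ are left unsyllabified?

2

Syllabifying with onset maximization leaves /d/, /ʃ/ stranded (at most one coda consonant is licensed; onsets may contain at most 2 consonants).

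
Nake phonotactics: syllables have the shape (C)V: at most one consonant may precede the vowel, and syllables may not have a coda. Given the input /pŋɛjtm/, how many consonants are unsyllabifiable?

4

The consonants /p/, /j/, /t/, /m/ cannot be parsed into a legal (C)V syllable (no codas are permitted; onsets are limited to one consonant).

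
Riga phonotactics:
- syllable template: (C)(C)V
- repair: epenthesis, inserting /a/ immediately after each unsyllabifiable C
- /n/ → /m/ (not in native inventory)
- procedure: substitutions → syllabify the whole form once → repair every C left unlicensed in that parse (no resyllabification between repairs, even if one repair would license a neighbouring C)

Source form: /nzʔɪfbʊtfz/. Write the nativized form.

Substitution: /n/ → /m/, giving /mzʔɪfbʊtfz/.
Syllabifying with onset maximization leaves /m/, /t/, /f/, /z/ stranded (no codas are permitted; onsets may contain at most 2 consonants).
Inserting the epenthetic vowel yields /m/ → /ma/, /t/ → /ta/, /f/ → /fa/, /z/ → /za/.

mazʔɪfbʊtafaza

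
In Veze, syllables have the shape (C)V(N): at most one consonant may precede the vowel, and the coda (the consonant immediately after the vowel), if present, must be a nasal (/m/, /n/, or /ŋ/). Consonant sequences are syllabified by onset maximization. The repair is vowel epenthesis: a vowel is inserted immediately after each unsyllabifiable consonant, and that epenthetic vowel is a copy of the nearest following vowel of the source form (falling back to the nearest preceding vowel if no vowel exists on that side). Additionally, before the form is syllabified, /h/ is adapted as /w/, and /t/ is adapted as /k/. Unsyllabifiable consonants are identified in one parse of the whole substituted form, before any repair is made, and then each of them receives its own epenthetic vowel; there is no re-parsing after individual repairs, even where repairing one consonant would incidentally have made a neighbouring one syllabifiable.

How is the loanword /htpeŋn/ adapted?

Substitution: /h/ → /w/, /t/ → /k/, giving /wkpeŋn/.
The consonants /w/, /k/, /n/ cannot be parsed into a legal (C)V(N) syllable (only a nasal (/m/, /n/, or /ŋ/) is licensed in coda position; onsets are limited to one consonant).
Each unlicensed consonant becomes the onset of a new syllable: /w/ → /we/, /k/ → /ke/, /n/ → /ne/.

wekepeŋne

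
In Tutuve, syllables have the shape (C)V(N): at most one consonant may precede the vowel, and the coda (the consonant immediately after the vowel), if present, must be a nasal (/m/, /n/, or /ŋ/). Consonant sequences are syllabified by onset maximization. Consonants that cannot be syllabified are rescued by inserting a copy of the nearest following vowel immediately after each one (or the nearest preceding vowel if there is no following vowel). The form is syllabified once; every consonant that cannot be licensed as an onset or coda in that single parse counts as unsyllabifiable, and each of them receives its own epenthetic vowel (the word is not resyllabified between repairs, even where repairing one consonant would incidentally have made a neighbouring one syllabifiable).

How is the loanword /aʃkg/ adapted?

aʃakaga

Syllabifying with onset maximization leaves /ʃ/, /k/, /g/ stranded (only a nasal (/m/, /n/, or /ŋ/) is licensed in coda position; onsets are limited to one consonant).
Inserting the epenthetic vowel yields /ʃ/ → /ʃa/, /k/ → /ka/, /g/ → /ga/.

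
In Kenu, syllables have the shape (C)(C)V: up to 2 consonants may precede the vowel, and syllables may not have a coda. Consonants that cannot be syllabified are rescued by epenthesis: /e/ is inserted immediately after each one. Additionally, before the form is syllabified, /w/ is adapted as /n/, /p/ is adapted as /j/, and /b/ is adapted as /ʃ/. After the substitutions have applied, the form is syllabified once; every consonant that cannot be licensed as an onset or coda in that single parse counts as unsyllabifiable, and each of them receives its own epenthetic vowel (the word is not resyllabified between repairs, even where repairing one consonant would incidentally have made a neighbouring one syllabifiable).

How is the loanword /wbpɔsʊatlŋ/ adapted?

Substitution: /w/ → /n/, /b/ → /ʃ/, /p/ → /j/, giving /nʃjɔsʊatlŋ/.
The consonants /n/, /t/, /l/, /ŋ/ cannot be parsed into a legal (C)(C)V syllable (no codas are permitted; onsets may contain at most 2 consonants).
Each unlicensed consonant becomes the onset of a new syllable: /n/ → /ne/, /t/ → /te/, /l/ → /le/, /ŋ/ → /ŋe/.

neʃjɔsʊateleŋe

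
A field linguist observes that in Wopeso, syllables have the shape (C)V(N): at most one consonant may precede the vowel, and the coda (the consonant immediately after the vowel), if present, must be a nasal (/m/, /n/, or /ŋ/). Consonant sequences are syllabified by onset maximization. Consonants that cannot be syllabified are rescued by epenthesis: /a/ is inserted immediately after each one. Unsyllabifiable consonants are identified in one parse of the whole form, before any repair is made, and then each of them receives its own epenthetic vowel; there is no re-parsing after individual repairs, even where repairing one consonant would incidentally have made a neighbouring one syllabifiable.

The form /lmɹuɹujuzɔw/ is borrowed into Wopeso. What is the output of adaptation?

lamaɹuɹujuzɔwa

Under (C)V(N), the unsyllabifiable consonants are /l/, /m/, /w/ (only a nasal (/m/, /n/, or /ŋ/) is licensed in coda position; onsets are limited to one consonant).
Epenthesis after each stranded consonant: /l/ → /la/, /m/ → /ma/, /w/ → /wa/.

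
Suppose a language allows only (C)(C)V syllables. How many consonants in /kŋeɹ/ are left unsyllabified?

1

Syllabifying with onset maximization leaves /ɹ/ stranded (no codas are permitted; onsets may contain at most 2 consonants).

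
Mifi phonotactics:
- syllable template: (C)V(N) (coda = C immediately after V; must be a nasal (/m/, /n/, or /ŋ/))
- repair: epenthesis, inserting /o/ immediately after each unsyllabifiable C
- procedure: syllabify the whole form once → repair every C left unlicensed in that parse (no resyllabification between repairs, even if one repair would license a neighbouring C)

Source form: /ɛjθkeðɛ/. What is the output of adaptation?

Syllabifying with onset maximization leaves /j/, /θ/ stranded (only a nasal (/m/, /n/, or /ŋ/) is licensed in coda position; onsets are limited to one consonant).
Epenthesis after each stranded consonant: /j/ → /jo/, /θ/ → /θo/.

ɛjoθokeðɛ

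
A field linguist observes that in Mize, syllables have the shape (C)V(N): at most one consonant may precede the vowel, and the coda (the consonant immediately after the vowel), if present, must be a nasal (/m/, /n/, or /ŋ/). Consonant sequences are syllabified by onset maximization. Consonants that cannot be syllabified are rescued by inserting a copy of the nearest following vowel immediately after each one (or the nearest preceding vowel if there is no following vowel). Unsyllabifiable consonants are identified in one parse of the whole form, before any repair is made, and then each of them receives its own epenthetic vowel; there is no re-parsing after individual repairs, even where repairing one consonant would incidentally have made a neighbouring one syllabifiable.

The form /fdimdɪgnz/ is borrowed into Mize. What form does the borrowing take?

fidimdɪgɪnɪzɪ

Syllabifying with onset maximization leaves /f/, /g/, /n/, /z/ stranded (only a nasal (/m/, /n/, or /ŋ/) is licensed in coda position; onsets are limited to one consonant).
Each unlicensed consonant becomes the onset of a new syllable: /f/ → /fi/, /g/ → /gɪ/, /n/ → /nɪ/, /z/ → /zɪ/.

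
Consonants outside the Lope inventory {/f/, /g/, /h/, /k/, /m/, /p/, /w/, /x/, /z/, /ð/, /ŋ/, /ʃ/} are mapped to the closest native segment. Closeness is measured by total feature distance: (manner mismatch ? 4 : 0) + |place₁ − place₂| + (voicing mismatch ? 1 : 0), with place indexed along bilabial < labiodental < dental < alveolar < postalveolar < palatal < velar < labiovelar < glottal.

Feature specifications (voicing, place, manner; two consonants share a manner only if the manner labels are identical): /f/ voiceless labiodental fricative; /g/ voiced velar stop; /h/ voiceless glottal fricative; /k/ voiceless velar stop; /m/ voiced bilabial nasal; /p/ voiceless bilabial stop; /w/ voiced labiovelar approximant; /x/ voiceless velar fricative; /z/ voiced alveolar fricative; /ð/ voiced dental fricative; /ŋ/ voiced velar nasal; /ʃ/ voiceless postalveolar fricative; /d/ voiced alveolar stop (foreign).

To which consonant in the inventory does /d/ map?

g

/g/ is closest: same manner (stop), place distance 3 (alveolar→velar), same voicing; total 3. Next closest is /k/ at distance 4.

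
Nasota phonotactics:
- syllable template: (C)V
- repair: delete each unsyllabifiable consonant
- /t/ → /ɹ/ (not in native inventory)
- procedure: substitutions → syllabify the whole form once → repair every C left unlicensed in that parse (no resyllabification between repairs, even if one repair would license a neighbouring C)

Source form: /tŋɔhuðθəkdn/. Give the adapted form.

Substitution: /t/ → /ɹ/, giving /ɹŋɔhuðθəkdn/.
Under (C)V, the unsyllabifiable consonants are /ɹ/, /ð/, /k/, /d/, /n/ (no codas are permitted; onsets are limited to one consonant).
Each unlicensed consonant is deleted: /ɹ/, /ð/, /k/, /d/, /n/.

ŋɔhuθə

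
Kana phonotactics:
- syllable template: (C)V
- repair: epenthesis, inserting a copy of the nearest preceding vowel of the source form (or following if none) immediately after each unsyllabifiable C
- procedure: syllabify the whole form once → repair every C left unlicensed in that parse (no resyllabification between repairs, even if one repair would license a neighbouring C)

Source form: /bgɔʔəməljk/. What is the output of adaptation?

Under (C)V, the unsyllabifiable consonants are /b/, /l/, /j/, /k/ (no codas are permitted; onsets are limited to one consonant).
Epenthesis after each stranded consonant: /b/ → /bɔ/, /l/ → /lə/, /j/ → /jə/, /k/ → /kə/.

bɔgɔʔəmələjəkə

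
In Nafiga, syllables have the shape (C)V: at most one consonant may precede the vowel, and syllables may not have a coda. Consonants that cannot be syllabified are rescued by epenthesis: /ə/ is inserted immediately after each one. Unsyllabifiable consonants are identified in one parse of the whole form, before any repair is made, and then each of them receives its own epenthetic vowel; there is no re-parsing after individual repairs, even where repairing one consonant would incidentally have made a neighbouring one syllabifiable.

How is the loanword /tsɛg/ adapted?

təsɛgə

Syllabifying with onset maximization leaves /t/, /g/ stranded (no codas are permitted; onsets are limited to one consonant).
Each unlicensed consonant becomes the onset of a new syllable: /t/ → /tə/, /g/ → /gə/.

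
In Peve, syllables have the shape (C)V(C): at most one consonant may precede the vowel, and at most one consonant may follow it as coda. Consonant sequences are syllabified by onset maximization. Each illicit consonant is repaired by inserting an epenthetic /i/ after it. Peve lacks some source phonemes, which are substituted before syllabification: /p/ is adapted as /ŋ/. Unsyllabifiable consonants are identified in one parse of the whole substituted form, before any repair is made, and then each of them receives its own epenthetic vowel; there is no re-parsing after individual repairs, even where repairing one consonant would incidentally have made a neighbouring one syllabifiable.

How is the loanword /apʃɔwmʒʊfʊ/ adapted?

aŋʃɔwmiʒʊfʊ

Substitution: /p/ → /ŋ/, giving /aŋʃɔwmʒʊfʊ/.
Syllabifying with onset maximization leaves /m/ stranded (at most one coda consonant is licensed; onsets are limited to one consonant).
Epenthesis after each stranded consonant: /m/ → /mi/.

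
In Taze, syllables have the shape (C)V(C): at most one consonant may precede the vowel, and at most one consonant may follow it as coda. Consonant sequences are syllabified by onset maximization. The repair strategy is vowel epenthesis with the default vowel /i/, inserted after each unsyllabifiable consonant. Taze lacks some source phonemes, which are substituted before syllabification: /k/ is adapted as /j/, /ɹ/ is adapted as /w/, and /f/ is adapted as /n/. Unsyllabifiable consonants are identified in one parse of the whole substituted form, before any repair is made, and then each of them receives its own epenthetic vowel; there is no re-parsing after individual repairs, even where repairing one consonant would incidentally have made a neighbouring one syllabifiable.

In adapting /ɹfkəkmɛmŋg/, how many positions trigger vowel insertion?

After substitution the input is /wnjəjmɛmŋg/.
The unsyllabifiable consonants are /w/, /n/, /ŋ/, /g/; each receives one epenthetic vowel.

4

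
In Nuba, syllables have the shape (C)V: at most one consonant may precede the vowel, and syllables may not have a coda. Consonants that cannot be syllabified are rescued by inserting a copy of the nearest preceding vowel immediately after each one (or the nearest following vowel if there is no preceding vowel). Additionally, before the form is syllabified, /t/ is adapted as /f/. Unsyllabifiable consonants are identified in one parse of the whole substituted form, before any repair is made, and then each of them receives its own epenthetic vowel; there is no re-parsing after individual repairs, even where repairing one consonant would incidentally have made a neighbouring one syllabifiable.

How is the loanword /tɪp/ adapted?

fɪpɪ

Substitution: /t/ → /f/, giving /fɪp/.
Syllabifying with onset maximization leaves /p/ stranded (no codas are permitted; onsets are limited to one consonant).
Epenthesis after each stranded consonant: /p/ → /pɪ/.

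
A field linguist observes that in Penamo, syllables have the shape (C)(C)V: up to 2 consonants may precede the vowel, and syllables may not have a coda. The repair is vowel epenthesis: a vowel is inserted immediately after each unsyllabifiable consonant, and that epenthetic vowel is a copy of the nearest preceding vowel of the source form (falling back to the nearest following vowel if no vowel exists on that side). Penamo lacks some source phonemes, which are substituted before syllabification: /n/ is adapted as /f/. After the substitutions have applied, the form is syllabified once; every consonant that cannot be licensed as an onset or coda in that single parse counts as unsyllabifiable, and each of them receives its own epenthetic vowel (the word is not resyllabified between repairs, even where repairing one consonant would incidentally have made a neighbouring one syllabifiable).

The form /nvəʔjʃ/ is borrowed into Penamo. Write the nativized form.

Substitution: /n/ → /f/, giving /fvəʔjʃ/.
The consonants /ʔ/, /j/, /ʃ/ cannot be parsed into a legal (C)(C)V syllable (no codas are permitted; onsets may contain at most 2 consonants).
Each unlicensed consonant becomes the onset of a new syllable: /ʔ/ → /ʔə/, /j/ → /jə/, /ʃ/ → /ʃə/.

fvəʔəjəʃə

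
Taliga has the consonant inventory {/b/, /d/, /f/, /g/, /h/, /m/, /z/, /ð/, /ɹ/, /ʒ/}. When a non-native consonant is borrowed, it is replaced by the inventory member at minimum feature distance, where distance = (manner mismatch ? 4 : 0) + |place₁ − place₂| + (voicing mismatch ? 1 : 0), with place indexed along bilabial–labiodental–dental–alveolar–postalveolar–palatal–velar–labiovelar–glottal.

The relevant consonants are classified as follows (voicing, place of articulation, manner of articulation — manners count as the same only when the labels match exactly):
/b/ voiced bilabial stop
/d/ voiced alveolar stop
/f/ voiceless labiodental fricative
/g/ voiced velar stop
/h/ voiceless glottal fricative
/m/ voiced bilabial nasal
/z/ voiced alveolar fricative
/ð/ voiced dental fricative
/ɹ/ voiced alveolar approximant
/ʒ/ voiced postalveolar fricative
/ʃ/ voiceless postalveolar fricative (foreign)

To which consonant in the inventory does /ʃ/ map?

/ʒ/ is closest: same manner (fricative), place distance 0 (postalveolar→postalveolar), voicing differs (+1); total 1. Next closest is /z/ at distance 2.

ʒ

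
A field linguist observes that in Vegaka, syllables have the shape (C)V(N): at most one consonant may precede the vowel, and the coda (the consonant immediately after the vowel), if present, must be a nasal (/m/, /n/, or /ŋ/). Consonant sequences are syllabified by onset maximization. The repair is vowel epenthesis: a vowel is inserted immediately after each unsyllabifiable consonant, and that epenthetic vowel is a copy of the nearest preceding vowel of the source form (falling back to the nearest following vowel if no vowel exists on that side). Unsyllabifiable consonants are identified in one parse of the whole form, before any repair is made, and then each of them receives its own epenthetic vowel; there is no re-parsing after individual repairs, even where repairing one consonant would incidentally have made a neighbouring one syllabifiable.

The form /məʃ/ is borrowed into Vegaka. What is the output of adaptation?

məʃə

Under (C)V(N), the unsyllabifiable consonants are /ʃ/ (only a nasal (/m/, /n/, or /ŋ/) is licensed in coda position; onsets are limited to one consonant).
Inserting the epenthetic vowel yields /ʃ/ → /ʃə/.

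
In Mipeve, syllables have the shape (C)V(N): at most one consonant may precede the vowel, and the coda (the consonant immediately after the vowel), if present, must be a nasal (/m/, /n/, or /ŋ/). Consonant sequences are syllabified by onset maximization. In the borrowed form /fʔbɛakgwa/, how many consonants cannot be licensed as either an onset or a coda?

The consonants /f/, /ʔ/, /k/, /g/ cannot be parsed into a legal (C)V(N) syllable (only a nasal (/m/, /n/, or /ŋ/) is licensed in coda position; onsets are limited to one consonant).

4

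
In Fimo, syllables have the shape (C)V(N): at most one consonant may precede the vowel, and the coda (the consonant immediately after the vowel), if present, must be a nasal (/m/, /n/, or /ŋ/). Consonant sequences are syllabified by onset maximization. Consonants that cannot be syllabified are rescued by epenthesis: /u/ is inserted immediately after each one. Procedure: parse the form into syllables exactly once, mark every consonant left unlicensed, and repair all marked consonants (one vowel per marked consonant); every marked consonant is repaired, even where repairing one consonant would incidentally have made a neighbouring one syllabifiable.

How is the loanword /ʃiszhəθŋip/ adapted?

ʃisuzuhəθuŋipu

The consonants /s/, /z/, /θ/, /p/ cannot be parsed into a legal (C)V(N) syllable (only a nasal (/m/, /n/, or /ŋ/) is licensed in coda position; onsets are limited to one consonant).
Each unlicensed consonant becomes the onset of a new syllable: /s/ → /su/, /z/ → /zu/, /θ/ → /θu/, /p/ → /pu/.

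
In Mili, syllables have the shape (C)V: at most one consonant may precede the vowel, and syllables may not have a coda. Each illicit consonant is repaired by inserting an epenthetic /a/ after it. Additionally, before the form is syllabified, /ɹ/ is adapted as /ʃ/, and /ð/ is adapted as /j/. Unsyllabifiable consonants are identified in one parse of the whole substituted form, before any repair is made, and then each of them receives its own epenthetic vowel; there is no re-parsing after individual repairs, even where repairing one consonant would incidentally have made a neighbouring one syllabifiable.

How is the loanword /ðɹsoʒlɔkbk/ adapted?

Substitution: /ð/ → /j/, /ɹ/ → /ʃ/, giving /jʃsoʒlɔkbk/.
Under (C)V, the unsyllabifiable consonants are /j/, /ʃ/, /ʒ/, /k/, /b/, /k/ (no codas are permitted; onsets are limited to one consonant).
Each unlicensed consonant becomes the onset of a new syllable: /j/ → /ja/, /ʃ/ → /ʃa/, /ʒ/ → /ʒa/, /k/ → /ka/, /b/ → /ba/, /k/ → /ka/.

jaʃasoʒalɔkabaka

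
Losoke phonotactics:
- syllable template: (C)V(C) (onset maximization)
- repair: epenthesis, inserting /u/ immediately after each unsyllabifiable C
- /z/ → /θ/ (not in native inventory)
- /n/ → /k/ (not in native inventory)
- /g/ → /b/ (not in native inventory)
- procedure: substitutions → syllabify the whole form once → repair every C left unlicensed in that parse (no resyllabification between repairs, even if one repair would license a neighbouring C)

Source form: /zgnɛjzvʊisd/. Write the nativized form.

θubukɛjθuvʊisdu

Substitution: /z/ → /θ/, /g/ → /b/, /n/ → /k/, giving /θbkɛjθvʊisd/.
Syllabifying with onset maximization leaves /θ/, /b/, /θ/, /d/ stranded (at most one coda consonant is licensed; onsets are limited to one consonant).
Inserting the epenthetic vowel yields /θ/ → /θu/, /b/ → /bu/, /θ/ → /θu/, /d/ → /du/.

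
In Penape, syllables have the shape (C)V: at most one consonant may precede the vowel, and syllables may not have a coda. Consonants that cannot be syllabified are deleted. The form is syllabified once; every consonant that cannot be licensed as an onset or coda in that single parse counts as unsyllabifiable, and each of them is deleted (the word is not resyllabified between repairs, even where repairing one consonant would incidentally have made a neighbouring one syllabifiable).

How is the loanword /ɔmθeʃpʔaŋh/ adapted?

ɔθeʔa

Under (C)V, the unsyllabifiable consonants are /m/, /ʃ/, /p/, /ŋ/, /h/ (no codas are permitted; onsets are limited to one consonant).
Deletion applies to /m/, /ʃ/, /p/, /ŋ/, /h/.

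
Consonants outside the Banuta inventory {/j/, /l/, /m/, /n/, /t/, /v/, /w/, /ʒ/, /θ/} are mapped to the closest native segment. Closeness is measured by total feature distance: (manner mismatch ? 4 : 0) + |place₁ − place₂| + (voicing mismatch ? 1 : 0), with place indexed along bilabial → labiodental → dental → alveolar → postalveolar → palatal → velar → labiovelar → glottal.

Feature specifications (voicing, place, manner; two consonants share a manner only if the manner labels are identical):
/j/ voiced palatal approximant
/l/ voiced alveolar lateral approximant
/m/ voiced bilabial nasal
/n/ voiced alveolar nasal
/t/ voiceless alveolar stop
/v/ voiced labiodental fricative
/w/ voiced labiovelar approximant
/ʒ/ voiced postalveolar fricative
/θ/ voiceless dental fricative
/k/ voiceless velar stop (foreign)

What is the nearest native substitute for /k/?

t

/t/ is closest: same manner (stop), place distance 3 (velar→alveolar), same voicing; total 3. Next closest is /j/ at distance 6.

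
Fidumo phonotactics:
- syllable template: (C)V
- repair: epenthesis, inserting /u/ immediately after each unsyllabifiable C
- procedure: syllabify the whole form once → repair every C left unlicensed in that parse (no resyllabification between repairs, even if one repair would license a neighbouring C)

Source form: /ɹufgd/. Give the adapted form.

Under (C)V, the unsyllabifiable consonants are /f/, /g/, /d/ (no codas are permitted; onsets are limited to one consonant).
Inserting the epenthetic vowel yields /f/ → /fu/, /g/ → /gu/, /d/ → /du/.

ɹufugudu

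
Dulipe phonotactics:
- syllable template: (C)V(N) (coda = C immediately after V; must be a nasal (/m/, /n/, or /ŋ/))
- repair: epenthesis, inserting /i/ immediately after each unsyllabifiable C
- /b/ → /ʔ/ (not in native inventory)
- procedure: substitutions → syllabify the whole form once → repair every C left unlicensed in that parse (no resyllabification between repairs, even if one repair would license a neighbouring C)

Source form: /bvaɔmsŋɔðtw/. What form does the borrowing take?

Substitution: /b/ → /ʔ/, giving /ʔvaɔmsŋɔðtw/.
Syllabifying with onset maximization leaves /ʔ/, /s/, /ð/, /t/, /w/ stranded (only a nasal (/m/, /n/, or /ŋ/) is licensed in coda position; onsets are limited to one consonant).
Inserting the epenthetic vowel yields /ʔ/ → /ʔi/, /s/ → /si/, /ð/ → /ði/, /t/ → /ti/, /w/ → /wi/.

ʔivaɔmsiŋɔðitiwi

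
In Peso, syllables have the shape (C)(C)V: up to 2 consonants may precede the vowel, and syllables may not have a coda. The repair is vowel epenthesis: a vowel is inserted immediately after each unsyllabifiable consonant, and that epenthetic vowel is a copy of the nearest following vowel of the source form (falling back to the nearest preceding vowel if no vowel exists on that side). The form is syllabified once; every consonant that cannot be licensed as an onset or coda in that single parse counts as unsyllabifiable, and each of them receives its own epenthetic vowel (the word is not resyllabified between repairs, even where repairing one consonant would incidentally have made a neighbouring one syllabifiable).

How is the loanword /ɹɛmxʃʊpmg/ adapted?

The consonants /m/, /p/, /m/, /g/ cannot be parsed into a legal (C)(C)V syllable (no codas are permitted; onsets may contain at most 2 consonants).
Each unlicensed consonant becomes the onset of a new syllable: /m/ → /mʊ/, /p/ → /pʊ/, /m/ → /mʊ/, /g/ → /gʊ/.

ɹɛmʊxʃʊpʊmʊgʊ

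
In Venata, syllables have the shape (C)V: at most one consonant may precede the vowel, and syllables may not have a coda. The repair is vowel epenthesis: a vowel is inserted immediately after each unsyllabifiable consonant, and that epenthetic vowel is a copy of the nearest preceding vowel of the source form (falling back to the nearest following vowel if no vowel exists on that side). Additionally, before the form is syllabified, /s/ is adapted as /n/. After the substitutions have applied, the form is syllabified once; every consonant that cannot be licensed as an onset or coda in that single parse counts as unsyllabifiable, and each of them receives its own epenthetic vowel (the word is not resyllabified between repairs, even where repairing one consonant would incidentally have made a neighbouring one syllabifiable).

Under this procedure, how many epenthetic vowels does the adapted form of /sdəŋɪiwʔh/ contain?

4

After substitution the input is /ndəŋɪiwʔh/.
The unsyllabifiable consonants are /n/, /w/, /ʔ/, /h/; each receives one epenthetic vowel.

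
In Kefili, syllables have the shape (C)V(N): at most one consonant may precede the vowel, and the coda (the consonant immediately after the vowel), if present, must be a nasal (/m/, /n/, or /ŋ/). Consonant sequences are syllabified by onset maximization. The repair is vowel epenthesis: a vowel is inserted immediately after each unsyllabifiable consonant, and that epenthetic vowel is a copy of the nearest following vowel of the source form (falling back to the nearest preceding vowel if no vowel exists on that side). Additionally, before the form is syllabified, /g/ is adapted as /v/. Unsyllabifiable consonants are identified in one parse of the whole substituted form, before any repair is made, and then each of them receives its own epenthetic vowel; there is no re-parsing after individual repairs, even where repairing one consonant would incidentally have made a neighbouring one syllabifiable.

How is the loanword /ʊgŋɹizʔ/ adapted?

Substitution: /g/ → /v/, giving /ʊvŋɹizʔ/.
The consonants /v/, /ŋ/, /z/, /ʔ/ cannot be parsed into a legal (C)V(N) syllable (only a nasal (/m/, /n/, or /ŋ/) is licensed in coda position; onsets are limited to one consonant).
Epenthesis after each stranded consonant: /v/ → /vi/, /ŋ/ → /ŋi/, /z/ → /zi/, /ʔ/ → /ʔi/.

ʊviŋiɹiziʔi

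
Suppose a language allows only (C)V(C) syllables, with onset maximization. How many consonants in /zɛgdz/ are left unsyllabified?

2

Under (C)V(C), the unsyllabifiable consonants are /d/, /z/ (at most one coda consonant is licensed; onsets are limited to one consonant).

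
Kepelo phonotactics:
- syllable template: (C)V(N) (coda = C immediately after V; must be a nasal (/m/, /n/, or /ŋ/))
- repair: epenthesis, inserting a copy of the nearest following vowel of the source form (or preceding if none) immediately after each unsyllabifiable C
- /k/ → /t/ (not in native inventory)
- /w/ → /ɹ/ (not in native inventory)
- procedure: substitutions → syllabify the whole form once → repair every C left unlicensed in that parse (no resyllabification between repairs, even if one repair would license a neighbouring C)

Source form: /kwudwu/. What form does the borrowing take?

Substitution: /k/ → /t/, /w/ → /ɹ/, giving /tɹudɹu/.
Under (C)V(N), the unsyllabifiable consonants are /t/, /d/ (only a nasal (/m/, /n/, or /ŋ/) is licensed in coda position; onsets are limited to one consonant).
Each unlicensed consonant becomes the onset of a new syllable: /t/ → /tu/, /d/ → /du/.

tuɹuduɹu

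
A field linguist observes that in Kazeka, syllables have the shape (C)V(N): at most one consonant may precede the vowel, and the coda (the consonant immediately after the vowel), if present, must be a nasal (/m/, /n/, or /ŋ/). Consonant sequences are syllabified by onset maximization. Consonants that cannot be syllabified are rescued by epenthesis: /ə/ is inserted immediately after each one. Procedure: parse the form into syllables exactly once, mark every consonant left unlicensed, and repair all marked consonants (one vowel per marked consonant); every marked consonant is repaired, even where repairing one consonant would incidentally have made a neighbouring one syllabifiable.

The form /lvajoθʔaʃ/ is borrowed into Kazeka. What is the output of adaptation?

Under (C)V(N), the unsyllabifiable consonants are /l/, /θ/, /ʃ/ (only a nasal (/m/, /n/, or /ŋ/) is licensed in coda position; onsets are limited to one consonant).
Inserting the epenthetic vowel yields /l/ → /lə/, /θ/ → /θə/, /ʃ/ → /ʃə/.

ləvajoθəʔaʃə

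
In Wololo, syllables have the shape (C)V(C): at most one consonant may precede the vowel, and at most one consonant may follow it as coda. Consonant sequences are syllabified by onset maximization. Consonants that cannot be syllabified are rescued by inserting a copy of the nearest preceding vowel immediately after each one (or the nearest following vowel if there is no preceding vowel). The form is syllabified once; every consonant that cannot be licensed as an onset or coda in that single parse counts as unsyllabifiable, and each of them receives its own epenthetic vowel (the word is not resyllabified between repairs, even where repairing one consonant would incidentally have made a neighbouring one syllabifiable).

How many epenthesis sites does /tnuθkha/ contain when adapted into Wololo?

The unsyllabifiable consonants are /t/, /k/; each receives one epenthetic vowel.

2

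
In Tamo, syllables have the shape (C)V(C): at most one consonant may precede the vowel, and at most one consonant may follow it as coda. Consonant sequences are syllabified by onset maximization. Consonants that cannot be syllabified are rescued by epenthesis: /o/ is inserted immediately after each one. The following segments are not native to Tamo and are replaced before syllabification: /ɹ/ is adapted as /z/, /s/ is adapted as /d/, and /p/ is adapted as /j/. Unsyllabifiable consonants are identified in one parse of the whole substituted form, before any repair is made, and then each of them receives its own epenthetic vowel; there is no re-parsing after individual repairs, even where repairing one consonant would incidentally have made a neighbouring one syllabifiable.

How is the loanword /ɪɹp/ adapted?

Substitution: /ɹ/ → /z/, /p/ → /j/, giving /ɪzj/.
Under (C)V(C), the unsyllabifiable consonants are /j/ (at most one coda consonant is licensed; onsets are limited to one consonant).
Each unlicensed consonant becomes the onset of a new syllable: /j/ → /jo/.

ɪzjo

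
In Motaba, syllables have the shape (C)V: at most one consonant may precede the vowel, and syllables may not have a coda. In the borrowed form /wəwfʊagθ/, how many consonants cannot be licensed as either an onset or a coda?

Syllabifying with onset maximization leaves /w/, /g/, /θ/ stranded (no codas are permitted; onsets are limited to one consonant).

3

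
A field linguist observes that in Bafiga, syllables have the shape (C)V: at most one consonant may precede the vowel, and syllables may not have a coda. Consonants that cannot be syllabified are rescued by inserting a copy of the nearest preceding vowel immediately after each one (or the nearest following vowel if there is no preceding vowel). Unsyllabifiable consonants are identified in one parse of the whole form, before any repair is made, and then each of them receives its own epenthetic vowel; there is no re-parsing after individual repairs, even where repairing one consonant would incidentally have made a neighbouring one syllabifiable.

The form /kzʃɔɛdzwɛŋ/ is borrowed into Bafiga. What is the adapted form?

The consonants /k/, /z/, /d/, /z/, /ŋ/ cannot be parsed into a legal (C)V syllable (no codas are permitted; onsets are limited to one consonant).
Epenthesis after each stranded consonant: /k/ → /kɔ/, /z/ → /zɔ/, /d/ → /dɛ/, /z/ → /zɛ/, /ŋ/ → /ŋɛ/.

kɔzɔʃɔɛdɛzɛwɛŋɛ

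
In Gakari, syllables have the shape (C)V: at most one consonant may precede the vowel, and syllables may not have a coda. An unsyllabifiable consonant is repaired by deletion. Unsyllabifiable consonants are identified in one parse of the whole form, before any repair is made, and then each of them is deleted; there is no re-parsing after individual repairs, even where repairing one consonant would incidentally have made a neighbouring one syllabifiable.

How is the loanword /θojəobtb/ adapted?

θojəo

Under (C)V, the unsyllabifiable consonants are /b/, /t/, /b/ (no codas are permitted; onsets are limited to one consonant).
Each unlicensed consonant is deleted: /b/, /t/, /b/.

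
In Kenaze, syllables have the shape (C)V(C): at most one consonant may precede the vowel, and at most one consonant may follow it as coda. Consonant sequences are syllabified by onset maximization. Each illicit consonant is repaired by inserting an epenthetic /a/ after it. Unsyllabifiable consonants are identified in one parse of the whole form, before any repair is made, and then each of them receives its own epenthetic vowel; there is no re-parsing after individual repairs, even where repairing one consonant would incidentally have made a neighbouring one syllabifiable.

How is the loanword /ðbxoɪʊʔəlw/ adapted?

ðabaxoɪʊʔəlwa

Syllabifying with onset maximization leaves /ð/, /b/, /w/ stranded (at most one coda consonant is licensed; onsets are limited to one consonant).
Each unlicensed consonant becomes the onset of a new syllable: /ð/ → /ða/, /b/ → /ba/, /w/ → /wa/.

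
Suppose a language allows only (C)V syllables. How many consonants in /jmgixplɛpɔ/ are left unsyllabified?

4

Under (C)V, the unsyllabifiable consonants are /j/, /m/, /x/, /p/ (no codas are permitted; onsets are limited to one consonant).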